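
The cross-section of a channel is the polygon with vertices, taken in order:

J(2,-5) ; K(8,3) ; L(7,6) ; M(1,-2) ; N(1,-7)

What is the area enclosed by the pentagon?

28.5

J→K: (2)(3) − (8)(-5) = 46
K→L: (8)(6) − (7)(3) = 27
L→M: (7)(-2) − (1)(6) = -20
M→N: (1)(-7) − (1)(-2) = -5
N→J: (1)(-5) − (2)(-7) = 9
Σ = 57
Area = |Σ|/2 = 28.5.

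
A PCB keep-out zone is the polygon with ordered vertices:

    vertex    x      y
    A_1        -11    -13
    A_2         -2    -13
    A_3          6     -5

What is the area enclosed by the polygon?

Apply the surveyor's formula: 2A = Σ (x_i·y_{i+1} − x_{i+1}·y_i), indices taken mod 3.
Σ = (117) + (88) + (-133) = 72
Area = |Σ|/2 = 36.

36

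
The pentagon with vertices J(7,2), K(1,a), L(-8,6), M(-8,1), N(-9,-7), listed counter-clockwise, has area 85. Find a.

The doubled signed area Σ (x_i y_{i+1} − x_{i+1} y_i) is linear in a.
With a=0 it equals 140; the coefficient of a is 15 (from the two edges through K).
So 15·a + 140 = 2·85 = 170 ⇒ a = 2.

2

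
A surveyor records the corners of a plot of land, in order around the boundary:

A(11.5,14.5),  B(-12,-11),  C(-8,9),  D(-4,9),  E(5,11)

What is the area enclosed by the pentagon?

Apply the surveyor's formula: 2A = Σ (x_i·y_{i+1} − x_{i+1}·y_i), indices taken mod 5.
A→B: (11.5)(-11) − (-12)(14.5) = 47.5
B→C: (-12)(9) − (-8)(-11) = -196
C→D: (-8)(9) − (-4)(9) = -36
D→E: (-4)(11) − (5)(9) = -89
E→A: (5)(14.5) − (11.5)(11) = -54
Σ = -327.5
Area = |Σ|/2 = 163.75.

163.75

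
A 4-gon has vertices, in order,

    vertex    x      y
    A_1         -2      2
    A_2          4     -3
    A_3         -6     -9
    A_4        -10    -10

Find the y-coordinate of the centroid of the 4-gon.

-110/27

Apply the surveyor's formula. First the cross-terms c_i = x_i·y_{i+1} − x_{i+1}·y_i:
  -2, -54, -30, -40  ⇒  2A = -126, A = -63.
Then Σ (y_i + y_{i+1})·c_i = 1540, so ȳ = 1540 / (6·(-63)) = -110/27.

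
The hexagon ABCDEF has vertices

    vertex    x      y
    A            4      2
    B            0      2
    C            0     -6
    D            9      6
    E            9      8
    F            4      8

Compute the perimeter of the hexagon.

40

|AB| = √((-4)² + (0)²) = √16 = 4
|BC| = √((0)² + (-8)²) = √64 = 8
|CD| = √((9)² + (12)²) = √225 = 15
|DE| = √((0)² + (2)²) = √4 = 2
|EF| = √((-5)² + (0)²) = √25 = 5
|FA| = √((0)² + (-6)²) = √36 = 6
Perimeter = 4 + 8 + 15 + 2 + 5 + 6 = 40.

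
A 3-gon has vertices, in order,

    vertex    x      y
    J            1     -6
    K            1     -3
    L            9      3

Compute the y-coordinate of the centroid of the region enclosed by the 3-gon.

-2

Apply the shoelace formula. First the cross-terms c_i = x_i·y_{i+1} − x_{i+1}·y_i:
  3, 30, -57  ⇒  2A = -24, A = -12.
Then Σ (y_i + y_{i+1})·c_i = 144, so ȳ = 144 / (6·(-12)) = -2.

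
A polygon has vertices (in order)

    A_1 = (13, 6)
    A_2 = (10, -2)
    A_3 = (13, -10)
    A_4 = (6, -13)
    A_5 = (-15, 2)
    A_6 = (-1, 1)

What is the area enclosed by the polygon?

242

Apply the surveyor's formula: 2A = Σ (x_i·y_{i+1} − x_{i+1}·y_i), indices taken mod 6.
Cross-terms: -86, -74, -109, -183, -13, -19  ⇒  Σ = -484
Area = |Σ|/2 = 242.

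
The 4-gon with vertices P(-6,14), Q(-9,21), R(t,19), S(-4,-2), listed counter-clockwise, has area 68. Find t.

Write out the shoelace sum; only the two edges meeting at R involve t:
2·Area = [((-9)·19 − t·21) + (t·(-2) − (-4)·19)] + -68
       = -23·t + -163 = 136
⇒ t = -13.

-13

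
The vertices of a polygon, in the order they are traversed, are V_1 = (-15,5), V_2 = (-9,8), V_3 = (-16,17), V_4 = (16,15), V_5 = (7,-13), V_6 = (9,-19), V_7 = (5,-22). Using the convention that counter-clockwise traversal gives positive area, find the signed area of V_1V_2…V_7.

-674.5

Cross-terms: -75, -25, -512, -313, -16, -103, -305  ⇒  Σ = -1349
Signed area = Σ/2 = -674.5 (negative ⇒ clockwise traversal).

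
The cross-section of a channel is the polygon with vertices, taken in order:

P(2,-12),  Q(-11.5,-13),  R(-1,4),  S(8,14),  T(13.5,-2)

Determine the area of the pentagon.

Apply the surveyor's formula: 2A = Σ (x_i·y_{i+1} − x_{i+1}·y_i), indices taken mod 5.
Cross-terms: -164, -59, -46, -205, -158  ⇒  Σ = -632
Area = |Σ|/2 = 316.

316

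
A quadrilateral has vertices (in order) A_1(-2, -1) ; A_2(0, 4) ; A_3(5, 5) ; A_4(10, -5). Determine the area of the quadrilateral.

61.5

Cross-terms: -8, -20, -75, -20  ⇒  Σ = -123
Area = |Σ|/2 = 61.5.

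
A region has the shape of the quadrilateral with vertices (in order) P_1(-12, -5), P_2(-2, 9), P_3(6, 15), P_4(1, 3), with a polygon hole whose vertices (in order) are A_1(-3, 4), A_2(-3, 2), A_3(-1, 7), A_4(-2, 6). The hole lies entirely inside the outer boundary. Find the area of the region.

Outer boundary:
Apply Gauss's area formula: 2A = Σ (x_i·y_{i+1} − x_{i+1}·y_i), indices taken mod 4.
Cross-terms: -118, -84, 3, 31  ⇒  Σ = -168
Area = |Σ|/2 = 84.
Hole:
Apply Gauss's area formula: 2A = Σ (x_i·y_{i+1} − x_{i+1}·y_i), indices taken mod 4.
Cross-terms: 6, -19, 8, 10  ⇒  Σ = 5
Area = |Σ|/2 = 2.5.
Net area = 84 − 2.5 = 81.5.

81.5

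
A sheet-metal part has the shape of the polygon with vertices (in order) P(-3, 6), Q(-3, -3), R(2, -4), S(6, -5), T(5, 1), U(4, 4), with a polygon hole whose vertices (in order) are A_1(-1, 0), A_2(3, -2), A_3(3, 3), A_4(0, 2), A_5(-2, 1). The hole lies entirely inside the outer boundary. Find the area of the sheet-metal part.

Outer boundary:
Apply the shoelace formula: 2A = Σ (x_i·y_{i+1} − x_{i+1}·y_i), indices taken mod 6.
Σ = (27) + (18) + (14) + (31) + (16) + (36) = 142
Area = |Σ|/2 = 71.
Hole:
Apply the shoelace (surveyor's) formula: 2A = Σ (x_i·y_{i+1} − x_{i+1}·y_i), indices taken mod 5.
Σ = (2) + (15) + (6) + (4) + (1) = 28
Area = |Σ|/2 = 14.
Net area = 71 − 14 = 57.

57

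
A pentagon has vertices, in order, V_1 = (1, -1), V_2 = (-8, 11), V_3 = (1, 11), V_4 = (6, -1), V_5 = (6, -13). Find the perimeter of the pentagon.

|V_1V_2| = √((-9)² + (12)²) = √225 = 15
|V_2V_3| = √((9)² + (0)²) = √81 = 9
|V_3V_4| = √((5)² + (-12)²) = √169 = 13
|V_4V_5| = √((0)² + (-12)²) = √144 = 12
|V_5V_1| = √((-5)² + (12)²) = √169 = 13
Perimeter = 15 + 9 + 13 + 12 + 13 = 62.

62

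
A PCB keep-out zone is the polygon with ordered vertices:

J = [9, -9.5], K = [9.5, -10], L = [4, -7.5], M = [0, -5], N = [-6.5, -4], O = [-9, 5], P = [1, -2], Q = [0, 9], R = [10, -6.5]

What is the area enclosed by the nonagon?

Apply Gauss's area formula: 2A = Σ (x_i·y_{i+1} − x_{i+1}·y_i), indices taken mod 9.
Cross-terms: 0.25, -31.25, -20, -32.5, -68.5, 13, 9, -90, -36.5  ⇒  Σ = -256.5
Area = |Σ|/2 = 128.25.

128.25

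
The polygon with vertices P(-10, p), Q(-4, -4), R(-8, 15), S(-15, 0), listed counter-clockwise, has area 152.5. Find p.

-12

The doubled signed area Σ (x_i y_{i+1} − x_{i+1} y_i) is linear in p.
With p=0 it equals 173; the coefficient of p is -11 (from the two edges through P).
So -11·p + 173 = 2·152.5 = 305 ⇒ p = -12.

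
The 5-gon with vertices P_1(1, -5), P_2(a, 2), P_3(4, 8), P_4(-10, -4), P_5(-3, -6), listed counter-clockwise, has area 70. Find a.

The doubled signed area Σ (x_i y_{i+1} − x_{i+1} y_i) is linear in a.
With a=0 it equals 127; the coefficient of a is 13 (from the two edges through P_2).
So 13·a + 127 = 2·70 = 140 ⇒ a = 1.

1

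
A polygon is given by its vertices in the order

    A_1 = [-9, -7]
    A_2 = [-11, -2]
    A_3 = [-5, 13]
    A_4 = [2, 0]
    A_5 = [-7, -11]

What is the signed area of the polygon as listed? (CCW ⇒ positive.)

Apply the shoelace (surveyor's) formula: 2A = Σ (x_i·y_{i+1} − x_{i+1}·y_i), indices taken mod 5.
A_1→A_2: (-9)(-2) − (-11)(-7) = -59
A_2→A_3: (-11)(13) − (-5)(-2) = -153
A_3→A_4: (-5)(0) − (2)(13) = -26
A_4→A_5: (2)(-11) − (-7)(0) = -22
A_5→A_1: (-7)(-7) − (-9)(-11) = -50
Σ = -310
Signed area = Σ/2 = -155 (negative ⇒ clockwise traversal).

-155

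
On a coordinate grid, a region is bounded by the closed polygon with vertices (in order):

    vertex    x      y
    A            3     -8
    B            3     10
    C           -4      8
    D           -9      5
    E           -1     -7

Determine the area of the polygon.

A→B: (3)(10) − (3)(-8) = 54
B→C: (3)(8) − (-4)(10) = 64
C→D: (-4)(5) − (-9)(8) = 52
D→E: (-9)(-7) − (-1)(5) = 68
E→A: (-1)(-8) − (3)(-7) = 29
Σ = 267
Area = |Σ|/2 = 133.5.

133.5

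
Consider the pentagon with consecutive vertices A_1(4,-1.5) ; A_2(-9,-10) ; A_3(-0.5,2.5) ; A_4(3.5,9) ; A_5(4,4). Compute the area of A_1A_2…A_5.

69.125

Σ = (-53.5) + (-27.5) + (-13.25) + (-22) + (-22) = -138.25
Area = |Σ|/2 = 69.125.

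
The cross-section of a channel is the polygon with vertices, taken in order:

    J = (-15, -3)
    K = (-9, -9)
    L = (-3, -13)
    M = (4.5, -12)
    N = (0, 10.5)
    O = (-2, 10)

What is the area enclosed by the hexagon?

Cross-terms: 108, 90, 94.5, 47.25, 21, 156  ⇒  Σ = 516.75
Area = |Σ|/2 = 258.375.

258.375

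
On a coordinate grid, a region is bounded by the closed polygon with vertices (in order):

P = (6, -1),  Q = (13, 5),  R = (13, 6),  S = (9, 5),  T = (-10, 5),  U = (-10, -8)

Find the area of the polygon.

175

Σ = (43) + (13) + (11) + (95) + (130) + (58) = 350
Area = |Σ|/2 = 175.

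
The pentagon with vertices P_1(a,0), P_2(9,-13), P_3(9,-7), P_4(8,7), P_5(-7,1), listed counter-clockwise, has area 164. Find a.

-7

The doubled signed area Σ (x_i y_{i+1} − x_{i+1} y_i) is linear in a.
With a=0 it equals 230; the coefficient of a is -14 (from the two edges through P_1).
So -14·a + 230 = 2·164 = 328 ⇒ a = -7.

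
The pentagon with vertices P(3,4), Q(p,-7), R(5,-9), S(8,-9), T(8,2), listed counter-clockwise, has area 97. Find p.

-3

The doubled signed area Σ (x_i y_{i+1} − x_{i+1} y_i) is linear in p.
With p=0 it equals 155; the coefficient of p is -13 (from the two edges through Q).
So -13·p + 155 = 2·97 = 194 ⇒ p = -3.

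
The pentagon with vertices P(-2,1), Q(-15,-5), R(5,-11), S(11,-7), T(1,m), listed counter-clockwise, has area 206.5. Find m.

8

The doubled signed area Σ (x_i y_{i+1} − x_{i+1} y_i) is linear in m.
With m=0 it equals 309; the coefficient of m is 13 (from the two edges through T).
So 13·m + 309 = 2·206.5 = 413 ⇒ m = 8.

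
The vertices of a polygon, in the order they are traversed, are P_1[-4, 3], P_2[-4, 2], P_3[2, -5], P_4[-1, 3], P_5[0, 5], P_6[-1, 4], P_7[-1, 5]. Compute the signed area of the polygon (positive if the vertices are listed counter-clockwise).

P_1→P_2: (-4)(2) − (-4)(3) = 4
P_2→P_3: (-4)(-5) − (2)(2) = 16
P_3→P_4: (2)(3) − (-1)(-5) = 1
P_4→P_5: (-1)(5) − (0)(3) = -5
P_5→P_6: (0)(4) − (-1)(5) = 5
P_6→P_7: (-1)(5) − (-1)(4) = -1
P_7→P_1: (-1)(3) − (-4)(5) = 17
Σ = 37
Signed area = Σ/2 = 18.5 (positive ⇒ counter-clockwise traversal).

18.5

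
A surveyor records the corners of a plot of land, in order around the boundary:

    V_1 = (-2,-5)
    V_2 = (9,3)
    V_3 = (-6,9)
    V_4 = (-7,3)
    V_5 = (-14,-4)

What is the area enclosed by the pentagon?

157.5

Cross-terms: 39, 99, 45, 70, 62  ⇒  Σ = 315
Area = |Σ|/2 = 157.5.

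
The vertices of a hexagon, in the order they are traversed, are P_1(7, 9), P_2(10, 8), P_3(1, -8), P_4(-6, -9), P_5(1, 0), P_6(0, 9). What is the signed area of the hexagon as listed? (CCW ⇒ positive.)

Apply Gauss's area formula: 2A = Σ (x_i·y_{i+1} − x_{i+1}·y_i), indices taken mod 6.
Σ = (-34) + (-88) + (-57) + (9) + (9) + (-63) = -224
Signed area = Σ/2 = -112 (negative ⇒ clockwise traversal).

-112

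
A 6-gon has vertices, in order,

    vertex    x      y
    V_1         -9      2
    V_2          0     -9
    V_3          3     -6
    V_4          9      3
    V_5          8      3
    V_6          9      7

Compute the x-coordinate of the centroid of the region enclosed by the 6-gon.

163/213

Apply the shoelace formula. First the cross-terms c_i = x_i·y_{i+1} − x_{i+1}·y_i:
  81, 27, 63, 3, 29, 81  ⇒  2A = 284, A = 142.
Then Σ (x_i + x_{i+1})·c_i = 652, so x̄ = 652 / (6·142) = 163/213.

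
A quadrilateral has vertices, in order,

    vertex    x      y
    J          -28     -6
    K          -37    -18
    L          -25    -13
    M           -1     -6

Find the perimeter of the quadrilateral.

|JK| = √((-9)² + (-12)²) = √225 = 15
|KL| = √((12)² + (5)²) = √169 = 13
|LM| = √((24)² + (7)²) = √625 = 25
|MJ| = √((-27)² + (0)²) = √729 = 27
Perimeter = 15 + 13 + 25 + 27 = 80.

80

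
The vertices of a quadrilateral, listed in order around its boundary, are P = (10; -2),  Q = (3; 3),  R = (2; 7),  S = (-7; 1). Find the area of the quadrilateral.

53

P→Q: (10)(3) − (3)(-2) = 36
Q→R: (3)(7) − (2)(3) = 15
R→S: (2)(1) − (-7)(7) = 51
S→P: (-7)(-2) − (10)(1) = 4
Σ = 106
Area = |Σ|/2 = 53.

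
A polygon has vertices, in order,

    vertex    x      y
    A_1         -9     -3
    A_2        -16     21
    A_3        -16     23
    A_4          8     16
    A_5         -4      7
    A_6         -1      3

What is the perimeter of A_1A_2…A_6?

82

|A_1A_2| = √((-7)² + (24)²) = √625 = 25
|A_2A_3| = √((0)² + (2)²) = √4 = 2
|A_3A_4| = √((24)² + (-7)²) = √625 = 25
|A_4A_5| = √((-12)² + (-9)²) = √225 = 15
|A_5A_6| = √((3)² + (-4)²) = √25 = 5
|A_6A_1| = √((-8)² + (-6)²) = √100 = 10
Perimeter = 25 + 2 + 25 + 15 + 5 + 10 = 82.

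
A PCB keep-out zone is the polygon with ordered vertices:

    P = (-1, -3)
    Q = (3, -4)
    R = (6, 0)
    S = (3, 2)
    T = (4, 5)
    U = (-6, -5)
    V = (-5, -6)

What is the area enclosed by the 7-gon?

43

Apply Gauss's area formula: 2A = Σ (x_i·y_{i+1} − x_{i+1}·y_i), indices taken mod 7.
P→Q: (-1)(-4) − (3)(-3) = 13
Q→R: (3)(0) − (6)(-4) = 24
R→S: (6)(2) − (3)(0) = 12
S→T: (3)(5) − (4)(2) = 7
T→U: (4)(-5) − (-6)(5) = 10
U→V: (-6)(-6) − (-5)(-5) = 11
V→P: (-5)(-3) − (-1)(-6) = 9
Σ = 86
Area = |Σ|/2 = 43.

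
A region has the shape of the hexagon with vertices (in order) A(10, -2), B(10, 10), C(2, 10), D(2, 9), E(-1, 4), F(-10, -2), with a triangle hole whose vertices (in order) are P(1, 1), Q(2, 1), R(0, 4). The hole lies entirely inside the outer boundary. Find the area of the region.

147

Outer boundary:
Σ = (120) + (80) + (-2) + (17) + (42) + (40) = 297
Area = |Σ|/2 = 148.5.
Hole:
P→Q: (1)(1) − (2)(1) = -1
Q→R: (2)(4) − (0)(1) = 8
R→P: (0)(1) − (1)(4) = -4
Σ = 3
Area = |Σ|/2 = 1.5.
Net area = 148.5 − 1.5 = 147.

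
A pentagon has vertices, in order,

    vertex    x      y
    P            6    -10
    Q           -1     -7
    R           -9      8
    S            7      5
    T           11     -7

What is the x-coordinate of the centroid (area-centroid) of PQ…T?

2

Apply the surveyor's formula. First the cross-terms c_i = x_i·y_{i+1} − x_{i+1}·y_i:
  -52, -71, -101, -104, -68  ⇒  2A = -396, A = -198.
Then Σ (x_i + x_{i+1})·c_i = -2376, so x̄ = -2376 / (6·(-198)) = 2.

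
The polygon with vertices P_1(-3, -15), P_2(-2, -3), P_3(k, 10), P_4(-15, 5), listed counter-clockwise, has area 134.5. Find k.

-10

Write out the shoelace sum; only the two edges meeting at P_3 involve k:
2·Area = [((-2)·10 − k·(-3)) + (k·5 − (-15)·10)] + 219
       = 8·k + 349 = 269
⇒ k = -10.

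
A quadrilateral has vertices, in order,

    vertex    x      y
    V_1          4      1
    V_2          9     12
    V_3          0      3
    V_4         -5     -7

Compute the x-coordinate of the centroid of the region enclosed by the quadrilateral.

163/78

Apply the shoelace (surveyor's) formula. First the cross-terms c_i = x_i·y_{i+1} − x_{i+1}·y_i:
  39, 27, 15, 23  ⇒  2A = 104, A = 52.
Then Σ (x_i + x_{i+1})·c_i = 652, so x̄ = 652 / (6·52) = 163/78.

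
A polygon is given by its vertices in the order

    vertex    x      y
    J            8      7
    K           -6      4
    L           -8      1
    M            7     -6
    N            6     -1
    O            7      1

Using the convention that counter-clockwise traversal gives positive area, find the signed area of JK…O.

Apply the shoelace formula: 2A = Σ (x_i·y_{i+1} − x_{i+1}·y_i), indices taken mod 6.
Cross-terms: 74, 26, 41, 29, 13, 41  ⇒  Σ = 224
Signed area = Σ/2 = 112 (positive ⇒ counter-clockwise traversal).

112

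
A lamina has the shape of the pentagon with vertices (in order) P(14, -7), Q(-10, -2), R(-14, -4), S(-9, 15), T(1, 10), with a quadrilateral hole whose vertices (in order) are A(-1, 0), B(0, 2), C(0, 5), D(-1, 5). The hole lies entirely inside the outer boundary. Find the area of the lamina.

288

Outer boundary:
Σ = (-98) + (12) + (-246) + (-105) + (-147) = -584
Area = |Σ|/2 = 292.
Hole:
Apply the shoelace (surveyor's) formula: 2A = Σ (x_i·y_{i+1} − x_{i+1}·y_i), indices taken mod 4.
Σ = (-2) + (0) + (5) + (5) = 8
Area = |Σ|/2 = 4.
Net area = 292 − 4 = 288.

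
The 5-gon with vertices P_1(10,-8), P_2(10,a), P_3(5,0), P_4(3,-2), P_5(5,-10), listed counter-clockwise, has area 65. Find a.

4

Write out the shoelace sum; only the two edges meeting at P_2 involve a:
2·Area = [(10·a − 10·(-8)) + (10·0 − 5·a)] + 30
       = 5·a + 110 = 130
⇒ a = 4.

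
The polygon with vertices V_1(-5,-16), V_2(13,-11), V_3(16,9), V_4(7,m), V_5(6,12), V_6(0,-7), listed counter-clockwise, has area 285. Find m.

Write out the shoelace sum; only the two edges meeting at V_4 involve m:
2·Area = [(16·m − 7·9) + (7·12 − 6·m)] + 479
       = 10·m + 500 = 570
⇒ m = 7.

7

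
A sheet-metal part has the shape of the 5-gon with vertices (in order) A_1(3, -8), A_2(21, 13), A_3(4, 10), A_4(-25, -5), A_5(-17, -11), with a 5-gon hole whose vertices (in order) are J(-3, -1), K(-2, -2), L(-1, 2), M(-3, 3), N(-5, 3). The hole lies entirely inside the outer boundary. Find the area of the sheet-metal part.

Outer boundary:
Σ = (207) + (158) + (230) + (190) + (169) = 954
Area = |Σ|/2 = 477.
Hole:
Apply the shoelace formula: 2A = Σ (x_i·y_{i+1} − x_{i+1}·y_i), indices taken mod 5.
J→K: (-3)(-2) − (-2)(-1) = 4
K→L: (-2)(2) − (-1)(-2) = -6
L→M: (-1)(3) − (-3)(2) = 3
M→N: (-3)(3) − (-5)(3) = 6
N→J: (-5)(-1) − (-3)(3) = 14
Σ = 21
Area = |Σ|/2 = 10.5.
Net area = 477 − 10.5 = 466.5.

466.5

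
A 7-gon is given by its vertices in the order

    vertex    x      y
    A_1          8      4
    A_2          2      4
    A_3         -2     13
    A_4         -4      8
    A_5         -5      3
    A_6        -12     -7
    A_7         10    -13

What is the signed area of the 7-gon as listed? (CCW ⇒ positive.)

281.5

Apply the shoelace formula: 2A = Σ (x_i·y_{i+1} − x_{i+1}·y_i), indices taken mod 7.
A_1→A_2: (8)(4) − (2)(4) = 24
A_2→A_3: (2)(13) − (-2)(4) = 34
A_3→A_4: (-2)(8) − (-4)(13) = 36
A_4→A_5: (-4)(3) − (-5)(8) = 28
A_5→A_6: (-5)(-7) − (-12)(3) = 71
A_6→A_7: (-12)(-13) − (10)(-7) = 226
A_7→A_1: (10)(4) − (8)(-13) = 144
Σ = 563
Signed area = Σ/2 = 281.5 (positive ⇒ counter-clockwise traversal).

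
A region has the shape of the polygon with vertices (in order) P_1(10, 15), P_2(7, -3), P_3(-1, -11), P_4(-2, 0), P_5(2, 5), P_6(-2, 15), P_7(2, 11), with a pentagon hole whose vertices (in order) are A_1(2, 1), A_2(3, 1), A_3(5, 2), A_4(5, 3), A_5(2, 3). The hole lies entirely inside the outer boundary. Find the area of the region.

164.5

Outer boundary:
Apply Gauss's area formula: 2A = Σ (x_i·y_{i+1} − x_{i+1}·y_i), indices taken mod 7.
P_1→P_2: (10)(-3) − (7)(15) = -135
P_2→P_3: (7)(-11) − (-1)(-3) = -80
P_3→P_4: (-1)(0) − (-2)(-11) = -22
P_4→P_5: (-2)(5) − (2)(0) = -10
P_5→P_6: (2)(15) − (-2)(5) = 40
P_6→P_7: (-2)(11) − (2)(15) = -52
P_7→P_1: (2)(15) − (10)(11) = -80
Σ = -339
Area = |Σ|/2 = 169.5.
Hole:
Apply the shoelace (surveyor's) formula: 2A = Σ (x_i·y_{i+1} − x_{i+1}·y_i), indices taken mod 5.
Σ = (-1) + (1) + (5) + (9) + (-4) = 10
Area = |Σ|/2 = 5.
Net area = 169.5 − 5 = 164.5.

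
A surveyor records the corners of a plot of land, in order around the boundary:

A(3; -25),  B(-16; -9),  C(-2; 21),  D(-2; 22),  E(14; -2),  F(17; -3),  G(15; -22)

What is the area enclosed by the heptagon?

866.5

Σ = (-427) + (-354) + (-2) + (-304) + (-8) + (-329) + (-309) = -1733
Area = |Σ|/2 = 866.5.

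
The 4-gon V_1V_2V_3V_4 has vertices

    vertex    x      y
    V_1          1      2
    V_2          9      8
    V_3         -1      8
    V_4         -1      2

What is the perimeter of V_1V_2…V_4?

|V_1V_2| = √((8)² + (6)²) = √100 = 10
|V_2V_3| = √((-10)² + (0)²) = √100 = 10
|V_3V_4| = √((0)² + (-6)²) = √36 = 6
|V_4V_1| = √((2)² + (0)²) = √4 = 2
Perimeter = 10 + 10 + 6 + 2 = 28.

28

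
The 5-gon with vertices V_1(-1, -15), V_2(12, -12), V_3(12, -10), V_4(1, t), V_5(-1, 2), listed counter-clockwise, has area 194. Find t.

11

The doubled signed area Σ (x_i y_{i+1} − x_{i+1} y_i) is linear in t.
With t=0 it equals 245; the coefficient of t is 13 (from the two edges through V_4).
So 13·t + 245 = 2·194 = 388 ⇒ t = 11.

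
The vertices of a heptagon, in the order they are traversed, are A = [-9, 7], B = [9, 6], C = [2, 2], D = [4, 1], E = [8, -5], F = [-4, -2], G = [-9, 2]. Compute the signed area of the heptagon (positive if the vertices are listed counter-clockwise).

A→B: (-9)(6) − (9)(7) = -117
B→C: (9)(2) − (2)(6) = 6
C→D: (2)(1) − (4)(2) = -6
D→E: (4)(-5) − (8)(1) = -28
E→F: (8)(-2) − (-4)(-5) = -36
F→G: (-4)(2) − (-9)(-2) = -26
G→A: (-9)(7) − (-9)(2) = -45
Σ = -252
Signed area = Σ/2 = -126 (negative ⇒ clockwise traversal).

-126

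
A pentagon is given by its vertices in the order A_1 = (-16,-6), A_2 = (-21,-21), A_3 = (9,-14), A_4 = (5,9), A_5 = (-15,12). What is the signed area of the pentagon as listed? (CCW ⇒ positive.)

660.5

Apply the surveyor's formula: 2A = Σ (x_i·y_{i+1} − x_{i+1}·y_i), indices taken mod 5.
Σ = (210) + (483) + (151) + (195) + (282) = 1321
Signed area = Σ/2 = 660.5 (positive ⇒ counter-clockwise traversal).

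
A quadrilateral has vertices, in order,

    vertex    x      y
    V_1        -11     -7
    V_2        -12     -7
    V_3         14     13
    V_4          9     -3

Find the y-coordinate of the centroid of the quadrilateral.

11/12

Apply the surveyor's formula. First the cross-terms c_i = x_i·y_{i+1} − x_{i+1}·y_i:
  -7, -58, -159, -96  ⇒  2A = -320, A = -160.
Then Σ (y_i + y_{i+1})·c_i = -880, so ȳ = -880 / (6·(-160)) = 11/12.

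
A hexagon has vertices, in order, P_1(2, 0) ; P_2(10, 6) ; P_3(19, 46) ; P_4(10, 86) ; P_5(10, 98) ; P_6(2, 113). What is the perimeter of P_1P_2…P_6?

|P_1P_2| = √((8)² + (6)²) = √100 = 10
|P_2P_3| = √((9)² + (40)²) = √1681 = 41
|P_3P_4| = √((-9)² + (40)²) = √1681 = 41
|P_4P_5| = √((0)² + (12)²) = √144 = 12
|P_5P_6| = √((-8)² + (15)²) = √289 = 17
|P_6P_1| = √((0)² + (-113)²) = √12769 = 113
Perimeter = 10 + 41 + 41 + 12 + 17 + 113 = 234.

234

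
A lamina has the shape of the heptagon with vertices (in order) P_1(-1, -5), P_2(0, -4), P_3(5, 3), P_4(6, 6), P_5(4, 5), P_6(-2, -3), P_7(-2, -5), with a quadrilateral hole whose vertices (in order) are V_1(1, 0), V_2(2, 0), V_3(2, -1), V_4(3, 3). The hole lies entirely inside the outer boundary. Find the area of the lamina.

22.5

Outer boundary:
Apply Gauss's area formula: 2A = Σ (x_i·y_{i+1} − x_{i+1}·y_i), indices taken mod 7.
Σ = (4) + (20) + (12) + (6) + (-2) + (4) + (5) = 49
Area = |Σ|/2 = 24.5.
Hole:
Σ = (0) + (-2) + (9) + (-3) = 4
Area = |Σ|/2 = 2.
Net area = 24.5 − 2 = 22.5.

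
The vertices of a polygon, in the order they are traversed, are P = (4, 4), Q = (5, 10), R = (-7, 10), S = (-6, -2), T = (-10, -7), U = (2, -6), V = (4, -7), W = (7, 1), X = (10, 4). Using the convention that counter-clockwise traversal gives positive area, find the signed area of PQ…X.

207.5

P→Q: (4)(10) − (5)(4) = 20
Q→R: (5)(10) − (-7)(10) = 120
R→S: (-7)(-2) − (-6)(10) = 74
S→T: (-6)(-7) − (-10)(-2) = 22
T→U: (-10)(-6) − (2)(-7) = 74
U→V: (2)(-7) − (4)(-6) = 10
V→W: (4)(1) − (7)(-7) = 53
W→X: (7)(4) − (10)(1) = 18
X→P: (10)(4) − (4)(4) = 24
Σ = 415
Signed area = Σ/2 = 207.5 (positive ⇒ counter-clockwise traversal).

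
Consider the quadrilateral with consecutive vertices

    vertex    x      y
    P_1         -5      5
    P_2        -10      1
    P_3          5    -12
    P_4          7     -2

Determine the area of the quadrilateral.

129.5

Apply the surveyor's formula: 2A = Σ (x_i·y_{i+1} − x_{i+1}·y_i), indices taken mod 4.
P_1→P_2: (-5)(1) − (-10)(5) = 45
P_2→P_3: (-10)(-12) − (5)(1) = 115
P_3→P_4: (5)(-2) − (7)(-12) = 74
P_4→P_1: (7)(5) − (-5)(-2) = 25
Σ = 259
Area = |Σ|/2 = 129.5.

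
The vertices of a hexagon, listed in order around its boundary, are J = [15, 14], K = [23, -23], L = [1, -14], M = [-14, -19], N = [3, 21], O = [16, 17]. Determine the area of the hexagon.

867

Σ = (-667) + (-299) + (-215) + (-237) + (-285) + (-31) = -1734
Area = |Σ|/2 = 867.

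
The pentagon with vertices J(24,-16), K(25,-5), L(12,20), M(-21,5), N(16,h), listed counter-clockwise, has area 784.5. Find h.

The doubled signed area Σ (x_i y_{i+1} − x_{i+1} y_i) is linear in h.
With h=0 it equals 984; the coefficient of h is -45 (from the two edges through N).
So -45·h + 984 = 2·784.5 = 1569 ⇒ h = -13.

-13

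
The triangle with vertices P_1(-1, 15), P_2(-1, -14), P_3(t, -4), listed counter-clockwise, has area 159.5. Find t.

10

The doubled signed area Σ (x_i y_{i+1} − x_{i+1} y_i) is linear in t.
With t=0 it equals 29; the coefficient of t is 29 (from the two edges through P_3).
So 29·t + 29 = 2·159.5 = 319 ⇒ t = 10.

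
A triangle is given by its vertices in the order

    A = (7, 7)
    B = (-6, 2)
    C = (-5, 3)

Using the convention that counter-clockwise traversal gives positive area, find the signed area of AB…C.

-4

Apply the surveyor's formula: 2A = Σ (x_i·y_{i+1} − x_{i+1}·y_i), indices taken mod 3.
Cross-terms: 56, -8, -56  ⇒  Σ = -8
Signed area = Σ/2 = -4 (negative ⇒ clockwise traversal).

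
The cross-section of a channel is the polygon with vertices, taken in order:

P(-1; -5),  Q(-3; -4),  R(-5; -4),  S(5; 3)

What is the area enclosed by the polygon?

P→Q: (-1)(-4) − (-3)(-5) = -11
Q→R: (-3)(-4) − (-5)(-4) = -8
R→S: (-5)(3) − (5)(-4) = 5
S→P: (5)(-5) − (-1)(3) = -22
Σ = -36
Area = |Σ|/2 = 18.

18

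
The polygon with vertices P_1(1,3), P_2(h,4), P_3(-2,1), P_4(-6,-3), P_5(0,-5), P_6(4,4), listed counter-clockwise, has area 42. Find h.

The doubled signed area Σ (x_i y_{i+1} − x_{i+1} y_i) is linear in h.
With h=0 it equals 82; the coefficient of h is -2 (from the two edges through P_2).
So -2·h + 82 = 2·42 = 84 ⇒ h = -1.

-1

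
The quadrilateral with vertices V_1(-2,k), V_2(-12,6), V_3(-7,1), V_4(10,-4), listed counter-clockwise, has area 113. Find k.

9

Write out the shoelace sum; only the two edges meeting at V_1 involve k:
2·Area = [(10·k − (-2)·(-4)) + ((-2)·6 − (-12)·k)] + 48
       = 22·k + 28 = 226
⇒ k = 9.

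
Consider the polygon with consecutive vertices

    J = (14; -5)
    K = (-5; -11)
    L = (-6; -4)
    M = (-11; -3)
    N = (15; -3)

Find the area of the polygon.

J→K: (14)(-11) − (-5)(-5) = -179
K→L: (-5)(-4) − (-6)(-11) = -46
L→M: (-6)(-3) − (-11)(-4) = -26
M→N: (-11)(-3) − (15)(-3) = 78
N→J: (15)(-5) − (14)(-3) = -33
Σ = -206
Area = |Σ|/2 = 103.

103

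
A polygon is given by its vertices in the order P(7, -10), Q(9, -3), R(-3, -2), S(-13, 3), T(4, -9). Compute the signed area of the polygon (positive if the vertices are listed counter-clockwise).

Σ = (69) + (-27) + (-35) + (105) + (23) = 135
Signed area = Σ/2 = 67.5 (positive ⇒ counter-clockwise traversal).

67.5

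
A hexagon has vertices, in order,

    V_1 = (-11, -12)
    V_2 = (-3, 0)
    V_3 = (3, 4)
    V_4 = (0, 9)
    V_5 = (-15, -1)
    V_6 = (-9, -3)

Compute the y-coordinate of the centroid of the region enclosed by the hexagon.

182/225

Apply the shoelace formula. First the cross-terms c_i = x_i·y_{i+1} − x_{i+1}·y_i:
  -36, -12, 27, 135, 36, 75  ⇒  2A = 225, A = 112.5.
Then Σ (y_i + y_{i+1})·c_i = 546, so ȳ = 546 / (6·112.5) = 182/225.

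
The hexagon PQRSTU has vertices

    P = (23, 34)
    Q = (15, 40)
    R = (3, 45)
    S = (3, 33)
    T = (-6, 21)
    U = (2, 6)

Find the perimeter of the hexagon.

|PQ| = √((-8)² + (6)²) = √100 = 10
|QR| = √((-12)² + (5)²) = √169 = 13
|RS| = √((0)² + (-12)²) = √144 = 12
|ST| = √((-9)² + (-12)²) = √225 = 15
|TU| = √((8)² + (-15)²) = √289 = 17
|UP| = √((21)² + (28)²) = √1225 = 35
Perimeter = 10 + 13 + 12 + 15 + 17 + 35 = 102.

102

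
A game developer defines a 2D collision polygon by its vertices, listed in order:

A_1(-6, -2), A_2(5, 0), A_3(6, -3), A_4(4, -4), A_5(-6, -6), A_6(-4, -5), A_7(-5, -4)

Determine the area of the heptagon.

41

Apply the shoelace (surveyor's) formula: 2A = Σ (x_i·y_{i+1} − x_{i+1}·y_i), indices taken mod 7.
Cross-terms: 10, -15, -12, -48, 6, -9, -14  ⇒  Σ = -82
Area = |Σ|/2 = 41.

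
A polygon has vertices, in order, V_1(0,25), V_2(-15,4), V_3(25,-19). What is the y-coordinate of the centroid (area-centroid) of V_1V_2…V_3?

Apply the shoelace formula. First the cross-terms c_i = x_i·y_{i+1} − x_{i+1}·y_i:
  375, 185, 625  ⇒  2A = 1185, A = 592.5.
Then Σ (y_i + y_{i+1})·c_i = 11850, so ȳ = 11850 / (6·592.5) = 10/3.

10/3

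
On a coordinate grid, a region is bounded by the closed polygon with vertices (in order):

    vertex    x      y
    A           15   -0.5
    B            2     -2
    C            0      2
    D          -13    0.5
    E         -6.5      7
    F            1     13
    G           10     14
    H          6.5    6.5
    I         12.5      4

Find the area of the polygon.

Apply the surveyor's formula: 2A = Σ (x_i·y_{i+1} − x_{i+1}·y_i), indices taken mod 9.
Σ = (-29) + (4) + (26) + (-87.75) + (-91.5) + (-116) + (-26) + (-55.25) + (-66.25) = -441.75
Area = |Σ|/2 = 220.875.

220.875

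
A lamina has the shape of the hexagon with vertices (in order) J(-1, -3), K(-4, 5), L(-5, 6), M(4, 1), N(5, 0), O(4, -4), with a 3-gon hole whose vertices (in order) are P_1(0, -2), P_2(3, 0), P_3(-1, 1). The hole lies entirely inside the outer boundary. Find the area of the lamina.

37.5

Outer boundary:
Apply the shoelace (surveyor's) formula: 2A = Σ (x_i·y_{i+1} − x_{i+1}·y_i), indices taken mod 6.
Σ = (-17) + (1) + (-29) + (-5) + (-20) + (-16) = -86
Area = |Σ|/2 = 43.
Hole:
Apply the shoelace formula: 2A = Σ (x_i·y_{i+1} − x_{i+1}·y_i), indices taken mod 3.
P_1→P_2: (0)(0) − (3)(-2) = 6
P_2→P_3: (3)(1) − (-1)(0) = 3
P_3→P_1: (-1)(-2) − (0)(1) = 2
Σ = 11
Area = |Σ|/2 = 5.5.
Net area = 43 − 5.5 = 37.5.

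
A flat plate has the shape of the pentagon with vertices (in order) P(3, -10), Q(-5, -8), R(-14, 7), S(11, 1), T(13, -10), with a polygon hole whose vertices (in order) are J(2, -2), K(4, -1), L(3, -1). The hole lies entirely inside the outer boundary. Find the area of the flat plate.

267

Outer boundary:
Σ = (-74) + (-147) + (-91) + (-123) + (-100) = -535
Area = |Σ|/2 = 267.5.
Hole:
Apply the surveyor's formula: 2A = Σ (x_i·y_{i+1} − x_{i+1}·y_i), indices taken mod 3.
Σ = (6) + (-1) + (-4) = 1
Area = |Σ|/2 = 0.5.
Net area = 267.5 − 0.5 = 267.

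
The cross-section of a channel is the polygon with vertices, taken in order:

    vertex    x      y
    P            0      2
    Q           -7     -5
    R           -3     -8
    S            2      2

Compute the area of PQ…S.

Apply the shoelace formula: 2A = Σ (x_i·y_{i+1} − x_{i+1}·y_i), indices taken mod 4.
Σ = (14) + (41) + (10) + (4) = 69
Area = |Σ|/2 = 34.5.

34.5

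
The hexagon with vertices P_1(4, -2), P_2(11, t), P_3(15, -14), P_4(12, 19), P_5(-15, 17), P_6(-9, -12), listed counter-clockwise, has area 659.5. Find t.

The doubled signed area Σ (x_i y_{i+1} − x_{i+1} y_i) is linear in t.
With t=0 it equals 1209; the coefficient of t is -11 (from the two edges through P_2).
So -11·t + 1209 = 2·659.5 = 1319 ⇒ t = -10.

-10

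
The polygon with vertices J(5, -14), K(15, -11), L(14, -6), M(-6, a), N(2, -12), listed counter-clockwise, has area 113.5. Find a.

-5

The doubled signed area Σ (x_i y_{i+1} − x_{i+1} y_i) is linear in a.
With a=0 it equals 287; the coefficient of a is 12 (from the two edges through M).
So 12·a + 287 = 2·113.5 = 227 ⇒ a = -5.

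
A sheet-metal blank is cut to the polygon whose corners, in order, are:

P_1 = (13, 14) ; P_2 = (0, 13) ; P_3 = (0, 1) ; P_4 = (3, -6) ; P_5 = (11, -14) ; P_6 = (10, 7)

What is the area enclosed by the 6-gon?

Apply the surveyor's formula: 2A = Σ (x_i·y_{i+1} − x_{i+1}·y_i), indices taken mod 6.
Σ = (169) + (0) + (-3) + (24) + (217) + (49) = 456
Area = |Σ|/2 = 228.

228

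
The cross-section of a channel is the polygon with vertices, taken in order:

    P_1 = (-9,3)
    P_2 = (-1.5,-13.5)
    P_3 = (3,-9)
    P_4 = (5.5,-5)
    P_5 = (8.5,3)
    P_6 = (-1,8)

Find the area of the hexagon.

206.75

Apply the shoelace formula: 2A = Σ (x_i·y_{i+1} − x_{i+1}·y_i), indices taken mod 6.
Σ = (126) + (54) + (34.5) + (59) + (71) + (69) = 413.5
Area = |Σ|/2 = 206.75.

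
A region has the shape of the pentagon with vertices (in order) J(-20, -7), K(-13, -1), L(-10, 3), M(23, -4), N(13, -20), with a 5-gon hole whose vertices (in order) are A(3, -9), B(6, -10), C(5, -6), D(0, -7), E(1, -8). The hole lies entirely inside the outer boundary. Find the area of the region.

511.5

Outer boundary:
Apply Gauss's area formula: 2A = Σ (x_i·y_{i+1} − x_{i+1}·y_i), indices taken mod 5.
Σ = (-71) + (-49) + (-29) + (-408) + (-491) = -1048
Area = |Σ|/2 = 524.
Hole:
Apply the shoelace (surveyor's) formula: 2A = Σ (x_i·y_{i+1} − x_{i+1}·y_i), indices taken mod 5.
Σ = (24) + (14) + (-35) + (7) + (15) = 25
Area = |Σ|/2 = 12.5.
Net area = 524 − 12.5 = 511.5.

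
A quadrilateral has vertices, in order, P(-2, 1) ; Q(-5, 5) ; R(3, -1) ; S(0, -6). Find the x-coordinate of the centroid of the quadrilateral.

-5/27

Apply the shoelace formula. First the cross-terms c_i = x_i·y_{i+1} − x_{i+1}·y_i:
  -5, -10, -18, -12  ⇒  2A = -45, A = -22.5.
Then Σ (x_i + x_{i+1})·c_i = 25, so x̄ = 25 / (6·(-22.5)) = -5/27.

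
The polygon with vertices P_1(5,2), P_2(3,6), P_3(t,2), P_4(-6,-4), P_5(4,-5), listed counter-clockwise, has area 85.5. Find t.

-5

The doubled signed area Σ (x_i y_{i+1} − x_{i+1} y_i) is linear in t.
With t=0 it equals 121; the coefficient of t is -10 (from the two edges through P_3).
So -10·t + 121 = 2·85.5 = 171 ⇒ t = -5.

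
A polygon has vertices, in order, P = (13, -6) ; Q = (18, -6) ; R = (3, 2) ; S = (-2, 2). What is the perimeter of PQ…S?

44

|PQ| = √((5)² + (0)²) = √25 = 5
|QR| = √((-15)² + (8)²) = √289 = 17
|RS| = √((-5)² + (0)²) = √25 = 5
|SP| = √((15)² + (-8)²) = √289 = 17
Perimeter = 5 + 17 + 5 + 17 = 44.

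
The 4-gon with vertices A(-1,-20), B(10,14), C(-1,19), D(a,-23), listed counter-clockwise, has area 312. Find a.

-6

The doubled signed area Σ (x_i y_{i+1} − x_{i+1} y_i) is linear in a.
With a=0 it equals 390; the coefficient of a is -39 (from the two edges through D).
So -39·a + 390 = 2·312 = 624 ⇒ a = -6.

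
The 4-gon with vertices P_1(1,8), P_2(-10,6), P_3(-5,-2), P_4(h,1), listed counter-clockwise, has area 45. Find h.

-4

Write out the shoelace sum; only the two edges meeting at P_4 involve h:
2·Area = [((-5)·1 − h·(-2)) + (h·8 − 1·1)] + 136
       = 10·h + 130 = 90
⇒ h = -4.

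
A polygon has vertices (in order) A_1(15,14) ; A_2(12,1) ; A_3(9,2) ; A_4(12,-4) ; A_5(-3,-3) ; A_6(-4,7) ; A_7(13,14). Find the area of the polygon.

A_1→A_2: (15)(1) − (12)(14) = -153
A_2→A_3: (12)(2) − (9)(1) = 15
A_3→A_4: (9)(-4) − (12)(2) = -60
A_4→A_5: (12)(-3) − (-3)(-4) = -48
A_5→A_6: (-3)(7) − (-4)(-3) = -33
A_6→A_7: (-4)(14) − (13)(7) = -147
A_7→A_1: (13)(14) − (15)(14) = -28
Σ = -454
Area = |Σ|/2 = 227.

227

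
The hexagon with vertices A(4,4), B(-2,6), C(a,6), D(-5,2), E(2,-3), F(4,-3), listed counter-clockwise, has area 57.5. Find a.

-5

Write out the shoelace sum; only the two edges meeting at C involve a:
2·Area = [((-2)·6 − a·6) + (a·2 − (-5)·6)] + 77
       = -4·a + 95 = 115
⇒ a = -5.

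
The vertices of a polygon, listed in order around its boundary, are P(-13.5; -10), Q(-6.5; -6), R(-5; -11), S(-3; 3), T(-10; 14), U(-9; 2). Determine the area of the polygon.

110.25

P→Q: (-13.5)(-6) − (-6.5)(-10) = 16
Q→R: (-6.5)(-11) − (-5)(-6) = 41.5
R→S: (-5)(3) − (-3)(-11) = -48
S→T: (-3)(14) − (-10)(3) = -12
T→U: (-10)(2) − (-9)(14) = 106
U→P: (-9)(-10) − (-13.5)(2) = 117
Σ = 220.5
Area = |Σ|/2 = 110.25.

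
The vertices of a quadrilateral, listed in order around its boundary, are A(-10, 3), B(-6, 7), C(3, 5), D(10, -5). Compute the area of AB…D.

Cross-terms: -52, -51, -65, -20  ⇒  Σ = -188
Area = |Σ|/2 = 94.

94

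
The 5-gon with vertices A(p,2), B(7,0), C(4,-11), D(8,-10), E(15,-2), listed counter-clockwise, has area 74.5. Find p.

14

Write out the shoelace sum; only the two edges meeting at A involve p:
2·Area = [(15·2 − p·(-2)) + (p·0 − 7·2)] + 105
       = 2·p + 121 = 149
⇒ p = 14.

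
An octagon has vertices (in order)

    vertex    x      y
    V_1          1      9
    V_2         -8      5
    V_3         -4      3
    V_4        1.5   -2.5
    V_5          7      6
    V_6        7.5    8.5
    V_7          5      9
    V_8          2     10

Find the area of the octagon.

92.25

Σ = (77) + (-4) + (5.5) + (26.5) + (14.5) + (25) + (32) + (8) = 184.5
Area = |Σ|/2 = 92.25.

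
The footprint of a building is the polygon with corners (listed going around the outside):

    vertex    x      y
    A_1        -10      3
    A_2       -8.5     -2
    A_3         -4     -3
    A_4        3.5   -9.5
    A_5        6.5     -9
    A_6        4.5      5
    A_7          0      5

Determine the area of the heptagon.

Apply Gauss's area formula: 2A = Σ (x_i·y_{i+1} − x_{i+1}·y_i), indices taken mod 7.
Σ = (45.5) + (17.5) + (48.5) + (30.25) + (73) + (22.5) + (50) = 287.25
Area = |Σ|/2 = 143.625.

143.625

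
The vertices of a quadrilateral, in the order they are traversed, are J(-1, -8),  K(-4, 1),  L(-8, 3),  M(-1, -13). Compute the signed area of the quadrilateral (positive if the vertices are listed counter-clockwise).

32.5

Apply the shoelace (surveyor's) formula: 2A = Σ (x_i·y_{i+1} − x_{i+1}·y_i), indices taken mod 4.
Cross-terms: -33, -4, 107, -5  ⇒  Σ = 65
Signed area = Σ/2 = 32.5 (positive ⇒ counter-clockwise traversal).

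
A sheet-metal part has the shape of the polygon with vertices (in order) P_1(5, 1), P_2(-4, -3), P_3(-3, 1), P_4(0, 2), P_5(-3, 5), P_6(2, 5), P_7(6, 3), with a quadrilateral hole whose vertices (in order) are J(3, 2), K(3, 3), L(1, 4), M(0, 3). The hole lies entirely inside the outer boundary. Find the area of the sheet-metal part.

38

Outer boundary:
Cross-terms: -11, -13, -6, 6, -25, -24, -9  ⇒  Σ = -82
Area = |Σ|/2 = 41.
Hole:
Σ = (3) + (9) + (3) + (-9) = 6
Area = |Σ|/2 = 3.
Net area = 41 − 3 = 38.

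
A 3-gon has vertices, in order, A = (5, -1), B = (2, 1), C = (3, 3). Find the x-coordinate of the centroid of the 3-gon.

10/3

Apply the shoelace formula. First the cross-terms c_i = x_i·y_{i+1} − x_{i+1}·y_i:
  7, 3, -18  ⇒  2A = -8, A = -4.
Then Σ (x_i + x_{i+1})·c_i = -80, so x̄ = -80 / (6·(-4)) = 10/3.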